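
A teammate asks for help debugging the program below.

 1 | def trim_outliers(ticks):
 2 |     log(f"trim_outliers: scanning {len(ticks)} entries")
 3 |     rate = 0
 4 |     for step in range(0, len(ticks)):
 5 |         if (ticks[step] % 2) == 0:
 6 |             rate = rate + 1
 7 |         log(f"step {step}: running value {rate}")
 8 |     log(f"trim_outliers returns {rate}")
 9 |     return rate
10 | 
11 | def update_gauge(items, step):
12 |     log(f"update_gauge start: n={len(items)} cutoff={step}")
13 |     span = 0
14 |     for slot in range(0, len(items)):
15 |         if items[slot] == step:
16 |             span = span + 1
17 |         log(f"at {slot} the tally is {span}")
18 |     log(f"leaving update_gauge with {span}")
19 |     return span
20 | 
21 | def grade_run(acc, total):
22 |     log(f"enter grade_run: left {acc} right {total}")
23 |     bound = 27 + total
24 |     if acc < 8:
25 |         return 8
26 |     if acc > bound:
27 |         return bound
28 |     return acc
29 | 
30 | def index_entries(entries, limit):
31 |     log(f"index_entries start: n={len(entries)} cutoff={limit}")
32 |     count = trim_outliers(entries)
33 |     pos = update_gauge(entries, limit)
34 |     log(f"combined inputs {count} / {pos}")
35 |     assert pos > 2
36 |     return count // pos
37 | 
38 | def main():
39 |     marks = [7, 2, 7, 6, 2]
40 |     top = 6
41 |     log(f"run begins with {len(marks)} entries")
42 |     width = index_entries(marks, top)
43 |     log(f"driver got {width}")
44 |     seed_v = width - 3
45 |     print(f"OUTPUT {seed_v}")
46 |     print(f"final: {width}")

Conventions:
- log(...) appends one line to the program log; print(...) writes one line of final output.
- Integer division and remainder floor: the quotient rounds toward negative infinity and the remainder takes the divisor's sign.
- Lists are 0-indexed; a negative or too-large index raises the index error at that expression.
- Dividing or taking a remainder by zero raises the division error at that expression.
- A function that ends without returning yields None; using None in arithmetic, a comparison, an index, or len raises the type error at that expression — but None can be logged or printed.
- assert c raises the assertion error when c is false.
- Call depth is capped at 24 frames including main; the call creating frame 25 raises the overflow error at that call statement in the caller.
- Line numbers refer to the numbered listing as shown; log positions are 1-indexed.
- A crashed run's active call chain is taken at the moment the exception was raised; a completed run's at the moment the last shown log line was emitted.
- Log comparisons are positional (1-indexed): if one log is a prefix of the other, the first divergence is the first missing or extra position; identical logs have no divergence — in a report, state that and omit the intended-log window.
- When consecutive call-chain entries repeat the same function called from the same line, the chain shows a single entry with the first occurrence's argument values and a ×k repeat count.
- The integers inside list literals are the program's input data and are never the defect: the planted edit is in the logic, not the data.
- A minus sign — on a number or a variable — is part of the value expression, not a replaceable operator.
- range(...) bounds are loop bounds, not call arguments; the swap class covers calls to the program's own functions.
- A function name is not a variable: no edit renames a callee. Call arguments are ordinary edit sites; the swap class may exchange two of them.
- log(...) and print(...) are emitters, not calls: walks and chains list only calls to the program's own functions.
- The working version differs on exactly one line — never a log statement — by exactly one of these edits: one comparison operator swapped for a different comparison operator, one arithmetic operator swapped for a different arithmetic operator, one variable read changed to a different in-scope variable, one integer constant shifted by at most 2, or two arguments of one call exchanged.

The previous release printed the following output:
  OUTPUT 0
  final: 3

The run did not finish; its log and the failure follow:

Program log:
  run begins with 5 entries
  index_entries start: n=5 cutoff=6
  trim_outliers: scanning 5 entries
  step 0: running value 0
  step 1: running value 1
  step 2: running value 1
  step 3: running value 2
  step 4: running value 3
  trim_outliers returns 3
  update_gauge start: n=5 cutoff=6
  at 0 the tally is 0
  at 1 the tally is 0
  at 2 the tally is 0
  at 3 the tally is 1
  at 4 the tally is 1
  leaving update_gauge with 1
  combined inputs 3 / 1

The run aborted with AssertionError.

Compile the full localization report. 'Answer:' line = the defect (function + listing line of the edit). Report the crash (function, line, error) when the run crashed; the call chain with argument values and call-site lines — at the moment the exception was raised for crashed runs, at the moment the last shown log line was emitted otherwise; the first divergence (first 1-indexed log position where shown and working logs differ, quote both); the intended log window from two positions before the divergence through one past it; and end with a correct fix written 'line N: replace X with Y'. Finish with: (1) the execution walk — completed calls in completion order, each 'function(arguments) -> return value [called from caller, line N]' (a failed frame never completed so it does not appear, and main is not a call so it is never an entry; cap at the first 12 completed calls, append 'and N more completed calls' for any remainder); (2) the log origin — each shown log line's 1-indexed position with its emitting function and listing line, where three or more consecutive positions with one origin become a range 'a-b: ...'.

Answer: the defect is in index_entries at line 35.
Key observation: After 17 matching log lines the faulty run goes silent, while the working version continues with 'driver got 3'.
Crash: index_entries, line 35, AssertionError.
Call chain: main -> index_entries([7, 2, 7, 6, 2], 6) (called at line 42).
First divergence: position 18 (shown log ended at 17 lines; the working version continues: 'driver got 3').
Intended log window:
  16: leaving update_gauge with 1
  17: combined inputs 3 / 1
  18: driver got 3
Execution walk:
  trim_outliers([7, 2, 7, 6, 2]) -> 3  [called from index_entries, line 32]
  update_gauge([7, 2, 7, 6, 2], 6) -> 1  [called from index_entries, line 33]
Origin of each log line:
  1 — main, line 41
  2 — index_entries, line 31
  3 — trim_outliers, line 2
  4-8 — trim_outliers, line 7
  9 — trim_outliers, line 8
  10 — update_gauge, line 12
  11-15 — update_gauge, line 17
  16 — update_gauge, line 18
  17 — index_entries, line 34
A correct fix: line 35: replace `2` with `0`.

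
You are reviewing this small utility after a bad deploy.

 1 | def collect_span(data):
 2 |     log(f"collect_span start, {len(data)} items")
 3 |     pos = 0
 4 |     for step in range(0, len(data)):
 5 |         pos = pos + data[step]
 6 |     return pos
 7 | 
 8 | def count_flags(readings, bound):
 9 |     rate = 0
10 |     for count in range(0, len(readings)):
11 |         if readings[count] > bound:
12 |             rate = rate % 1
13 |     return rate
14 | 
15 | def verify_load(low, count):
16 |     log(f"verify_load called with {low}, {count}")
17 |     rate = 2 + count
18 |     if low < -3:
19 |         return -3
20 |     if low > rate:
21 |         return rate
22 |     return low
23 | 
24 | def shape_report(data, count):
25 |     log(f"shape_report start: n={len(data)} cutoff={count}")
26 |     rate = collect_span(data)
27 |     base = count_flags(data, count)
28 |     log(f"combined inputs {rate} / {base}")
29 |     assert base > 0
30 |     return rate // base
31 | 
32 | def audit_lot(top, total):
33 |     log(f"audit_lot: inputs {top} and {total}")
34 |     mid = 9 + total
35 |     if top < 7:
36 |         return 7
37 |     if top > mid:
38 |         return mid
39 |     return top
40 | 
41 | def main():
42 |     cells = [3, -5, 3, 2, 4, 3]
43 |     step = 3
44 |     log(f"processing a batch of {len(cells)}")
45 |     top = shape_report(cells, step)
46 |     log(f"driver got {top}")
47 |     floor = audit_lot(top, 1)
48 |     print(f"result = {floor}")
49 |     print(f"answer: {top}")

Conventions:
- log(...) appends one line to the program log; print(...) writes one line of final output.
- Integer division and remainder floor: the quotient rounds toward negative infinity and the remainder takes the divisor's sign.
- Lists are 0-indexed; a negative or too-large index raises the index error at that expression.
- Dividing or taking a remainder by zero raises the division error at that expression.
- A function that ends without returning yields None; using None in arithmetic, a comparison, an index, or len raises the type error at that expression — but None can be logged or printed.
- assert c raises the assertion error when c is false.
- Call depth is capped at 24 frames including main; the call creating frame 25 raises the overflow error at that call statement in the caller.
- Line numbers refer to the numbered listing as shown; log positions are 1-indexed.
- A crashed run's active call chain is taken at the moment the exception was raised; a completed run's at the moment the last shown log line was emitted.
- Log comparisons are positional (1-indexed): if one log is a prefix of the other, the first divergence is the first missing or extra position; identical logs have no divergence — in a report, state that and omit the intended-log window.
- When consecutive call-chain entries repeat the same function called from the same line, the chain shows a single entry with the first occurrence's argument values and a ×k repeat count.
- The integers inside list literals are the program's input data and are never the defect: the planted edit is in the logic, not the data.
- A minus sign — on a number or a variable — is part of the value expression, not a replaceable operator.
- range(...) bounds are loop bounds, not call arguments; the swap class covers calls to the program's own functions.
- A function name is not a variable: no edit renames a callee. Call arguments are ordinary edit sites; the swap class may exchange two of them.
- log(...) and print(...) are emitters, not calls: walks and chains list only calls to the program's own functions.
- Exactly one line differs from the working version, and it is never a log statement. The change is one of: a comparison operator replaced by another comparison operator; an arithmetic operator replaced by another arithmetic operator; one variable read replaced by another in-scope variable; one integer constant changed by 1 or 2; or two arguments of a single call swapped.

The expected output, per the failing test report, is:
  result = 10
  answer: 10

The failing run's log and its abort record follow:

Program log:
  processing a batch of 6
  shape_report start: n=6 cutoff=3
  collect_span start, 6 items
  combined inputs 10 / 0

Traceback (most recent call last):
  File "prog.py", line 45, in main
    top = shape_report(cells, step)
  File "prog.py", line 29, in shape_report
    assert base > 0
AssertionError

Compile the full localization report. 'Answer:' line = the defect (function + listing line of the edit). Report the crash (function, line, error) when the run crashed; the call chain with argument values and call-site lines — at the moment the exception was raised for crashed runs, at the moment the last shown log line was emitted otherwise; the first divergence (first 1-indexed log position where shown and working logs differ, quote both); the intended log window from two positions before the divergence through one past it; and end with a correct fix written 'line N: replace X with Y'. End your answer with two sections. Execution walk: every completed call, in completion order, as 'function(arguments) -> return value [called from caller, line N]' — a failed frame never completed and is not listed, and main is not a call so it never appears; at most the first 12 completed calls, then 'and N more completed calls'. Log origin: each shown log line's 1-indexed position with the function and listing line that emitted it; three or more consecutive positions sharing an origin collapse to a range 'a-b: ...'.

Answer: the defect is in count_flags at line 12.
Key fact: Log line 4 is where behavior first shows: 'combined inputs 10 / 0' appears instead of 'combined inputs 10 / 1'.
Crash: shape_report, line 29, AssertionError.
Call chain: main -> shape_report([3, -5, 3, 2, 4, 3], 3) (called at line 45).
First divergence: position 4; shown 'combined inputs 10 / 0' vs intended 'combined inputs 10 / 1'.
Intended log window:
  2: shape_report start: n=6 cutoff=3
  3: collect_span start, 6 items
  4: combined inputs 10 / 1
  5: driver got 10
Execution walk:
  collect_span([3, -5, 3, 2, 4, 3]) -> 10  [called from shape_report, line 26]
  count_flags([3, -5, 3, 2, 4, 3], 3) -> 0  [called from shape_report, line 27]
Origin of each log line:
  1: from main, line 44
  2: from shape_report, line 25
  3: from collect_span, line 2
  4: from shape_report, line 28
A correct fix: line 12: replace `%` with `+`.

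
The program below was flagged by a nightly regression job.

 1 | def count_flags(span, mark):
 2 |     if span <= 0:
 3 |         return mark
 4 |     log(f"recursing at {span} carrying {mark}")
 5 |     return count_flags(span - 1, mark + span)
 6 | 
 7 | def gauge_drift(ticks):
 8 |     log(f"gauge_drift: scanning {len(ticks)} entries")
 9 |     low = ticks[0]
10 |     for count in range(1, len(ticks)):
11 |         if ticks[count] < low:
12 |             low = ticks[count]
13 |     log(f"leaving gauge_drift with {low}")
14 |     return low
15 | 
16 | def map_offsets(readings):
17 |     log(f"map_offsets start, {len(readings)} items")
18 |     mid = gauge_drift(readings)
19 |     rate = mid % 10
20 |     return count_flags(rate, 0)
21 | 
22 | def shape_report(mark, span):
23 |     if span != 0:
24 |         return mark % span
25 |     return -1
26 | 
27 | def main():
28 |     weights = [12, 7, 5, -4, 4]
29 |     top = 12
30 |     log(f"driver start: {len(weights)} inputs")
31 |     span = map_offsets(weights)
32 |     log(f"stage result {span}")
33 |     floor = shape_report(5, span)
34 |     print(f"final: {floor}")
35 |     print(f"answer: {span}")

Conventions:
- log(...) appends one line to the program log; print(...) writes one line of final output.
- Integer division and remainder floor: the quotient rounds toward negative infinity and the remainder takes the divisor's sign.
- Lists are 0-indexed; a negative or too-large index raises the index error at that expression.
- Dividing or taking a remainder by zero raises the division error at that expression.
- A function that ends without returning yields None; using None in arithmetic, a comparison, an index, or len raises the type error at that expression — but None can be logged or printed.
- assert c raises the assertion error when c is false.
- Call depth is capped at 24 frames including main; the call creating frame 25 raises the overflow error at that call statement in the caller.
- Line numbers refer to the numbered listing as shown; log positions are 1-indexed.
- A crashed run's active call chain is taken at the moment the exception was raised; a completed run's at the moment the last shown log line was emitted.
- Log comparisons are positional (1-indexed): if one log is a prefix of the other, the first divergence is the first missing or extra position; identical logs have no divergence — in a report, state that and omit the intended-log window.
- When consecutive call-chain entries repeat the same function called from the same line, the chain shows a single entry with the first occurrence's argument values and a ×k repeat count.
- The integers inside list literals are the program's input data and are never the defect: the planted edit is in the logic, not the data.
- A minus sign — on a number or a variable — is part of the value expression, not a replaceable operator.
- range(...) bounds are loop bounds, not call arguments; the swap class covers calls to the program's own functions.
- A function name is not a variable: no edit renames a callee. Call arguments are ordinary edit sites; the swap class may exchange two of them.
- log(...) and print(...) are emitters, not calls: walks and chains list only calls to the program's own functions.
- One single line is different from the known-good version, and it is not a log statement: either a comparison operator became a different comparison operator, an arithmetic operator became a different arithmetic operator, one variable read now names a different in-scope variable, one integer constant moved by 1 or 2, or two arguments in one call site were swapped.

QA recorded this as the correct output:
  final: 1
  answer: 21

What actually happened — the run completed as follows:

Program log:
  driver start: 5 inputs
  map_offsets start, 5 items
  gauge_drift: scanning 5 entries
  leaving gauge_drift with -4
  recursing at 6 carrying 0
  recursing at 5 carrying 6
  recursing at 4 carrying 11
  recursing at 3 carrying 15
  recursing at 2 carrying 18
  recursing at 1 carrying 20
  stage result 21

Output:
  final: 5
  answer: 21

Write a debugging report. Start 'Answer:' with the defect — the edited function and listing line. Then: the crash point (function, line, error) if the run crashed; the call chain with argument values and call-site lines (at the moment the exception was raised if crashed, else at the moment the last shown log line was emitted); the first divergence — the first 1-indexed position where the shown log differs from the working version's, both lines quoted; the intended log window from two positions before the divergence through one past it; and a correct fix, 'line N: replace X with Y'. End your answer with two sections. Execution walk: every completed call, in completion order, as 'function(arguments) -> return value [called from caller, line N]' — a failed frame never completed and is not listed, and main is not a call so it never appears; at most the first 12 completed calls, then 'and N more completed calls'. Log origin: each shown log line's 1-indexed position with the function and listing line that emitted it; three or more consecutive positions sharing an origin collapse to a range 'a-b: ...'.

Answer: the defect is in main at line 33.
Key observation: Every logged value matches the working version; the printed result is what differs.
Call chain: main.
First divergence: none — the logs agree in full.
Execution walk:
  gauge_drift([12, 7, 5, -4, 4]) -> -4  [called from map_offsets, line 18]
  count_flags(0, 21) -> 21  [called from count_flags, line 5]
  count_flags(1, 20) -> 21  [called from count_flags, line 5]
  count_flags(2, 18) -> 21  [called from count_flags, line 5]
  count_flags(3, 15) -> 21  [called from count_flags, line 5]
  count_flags(4, 11) -> 21  [called from count_flags, line 5]
  count_flags(5, 6) -> 21  [called from count_flags, line 5]
  count_flags(6, 0) -> 21  [called from map_offsets, line 20]
  map_offsets([12, 7, 5, -4, 4]) -> 21  [called from main, line 31]
  shape_report(5, 21) -> 5  [called from main, line 33]
Log origin:
  1: from main, line 30
  2: from map_offsets, line 17
  3: from gauge_drift, line 8
  4: from gauge_drift, line 13
  5-10: from count_flags, line 4
  11: from main, line 32
A correct fix: line 33: replace `shape_report(5, span)` with `shape_report(span, 5)`.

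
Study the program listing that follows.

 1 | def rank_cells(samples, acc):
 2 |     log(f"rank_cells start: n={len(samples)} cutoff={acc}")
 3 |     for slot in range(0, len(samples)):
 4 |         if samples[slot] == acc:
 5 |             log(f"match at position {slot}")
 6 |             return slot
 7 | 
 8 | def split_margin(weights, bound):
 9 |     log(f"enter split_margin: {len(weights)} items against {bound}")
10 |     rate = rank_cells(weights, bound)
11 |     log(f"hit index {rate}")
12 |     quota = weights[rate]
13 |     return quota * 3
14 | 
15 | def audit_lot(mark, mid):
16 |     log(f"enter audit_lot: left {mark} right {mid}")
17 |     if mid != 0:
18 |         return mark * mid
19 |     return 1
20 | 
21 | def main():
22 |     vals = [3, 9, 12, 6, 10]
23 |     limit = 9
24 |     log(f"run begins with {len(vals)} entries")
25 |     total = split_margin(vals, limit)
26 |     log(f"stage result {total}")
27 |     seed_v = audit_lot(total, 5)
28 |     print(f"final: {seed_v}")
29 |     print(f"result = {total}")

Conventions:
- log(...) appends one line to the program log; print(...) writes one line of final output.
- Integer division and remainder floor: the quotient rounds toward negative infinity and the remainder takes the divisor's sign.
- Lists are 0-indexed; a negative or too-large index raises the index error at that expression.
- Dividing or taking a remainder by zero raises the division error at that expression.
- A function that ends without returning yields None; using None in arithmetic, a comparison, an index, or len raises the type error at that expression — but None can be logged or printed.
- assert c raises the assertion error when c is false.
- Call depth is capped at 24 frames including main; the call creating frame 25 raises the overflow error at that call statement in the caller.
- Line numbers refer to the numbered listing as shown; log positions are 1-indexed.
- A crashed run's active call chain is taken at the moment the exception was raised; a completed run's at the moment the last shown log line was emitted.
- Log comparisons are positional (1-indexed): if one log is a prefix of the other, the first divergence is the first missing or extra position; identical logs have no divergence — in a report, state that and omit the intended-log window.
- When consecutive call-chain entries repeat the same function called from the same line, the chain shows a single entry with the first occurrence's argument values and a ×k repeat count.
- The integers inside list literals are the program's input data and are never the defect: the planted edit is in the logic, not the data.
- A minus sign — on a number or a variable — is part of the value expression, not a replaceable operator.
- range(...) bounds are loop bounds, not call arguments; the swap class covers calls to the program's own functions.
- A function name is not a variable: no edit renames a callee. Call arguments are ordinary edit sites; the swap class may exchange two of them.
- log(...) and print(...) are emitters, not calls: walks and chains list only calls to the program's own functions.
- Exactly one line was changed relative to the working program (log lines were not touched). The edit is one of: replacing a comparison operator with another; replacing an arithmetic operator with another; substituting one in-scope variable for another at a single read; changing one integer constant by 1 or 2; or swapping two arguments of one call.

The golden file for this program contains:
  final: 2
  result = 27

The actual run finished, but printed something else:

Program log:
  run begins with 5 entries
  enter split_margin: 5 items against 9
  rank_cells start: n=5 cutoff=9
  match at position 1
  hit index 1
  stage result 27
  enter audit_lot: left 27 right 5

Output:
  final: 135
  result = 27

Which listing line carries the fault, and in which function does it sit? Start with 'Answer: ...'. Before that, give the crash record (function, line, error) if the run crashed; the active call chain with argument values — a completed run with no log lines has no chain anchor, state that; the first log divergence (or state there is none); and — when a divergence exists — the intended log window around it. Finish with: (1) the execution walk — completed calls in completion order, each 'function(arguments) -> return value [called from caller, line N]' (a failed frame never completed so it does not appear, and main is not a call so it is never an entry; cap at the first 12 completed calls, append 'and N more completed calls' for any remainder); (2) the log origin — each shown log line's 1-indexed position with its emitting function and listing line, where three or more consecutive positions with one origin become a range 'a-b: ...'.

Answer: the defect is in audit_lot at line 18.
Key fact: Log streams are identical — the defect surfaces only in the printed output.
Call chain: main -> audit_lot(27, 5) (called at line 27).
First divergence: none; the two logs match at every position.
Execution walk:
  rank_cells([3, 9, 12, 6, 10], 9) -> 1  [called from split_margin, line 10]
  split_margin([3, 9, 12, 6, 10], 9) -> 27  [called from main, line 25]
  audit_lot(27, 5) -> 135  [called from main, line 27]
Log origin:
  1: logged in main at line 24
  2: logged in split_margin at line 9
  3: logged in rank_cells at line 2
  4: logged in rank_cells at line 5
  5: logged in split_margin at line 11
  6: logged in main at line 26
  7: logged in audit_lot at line 16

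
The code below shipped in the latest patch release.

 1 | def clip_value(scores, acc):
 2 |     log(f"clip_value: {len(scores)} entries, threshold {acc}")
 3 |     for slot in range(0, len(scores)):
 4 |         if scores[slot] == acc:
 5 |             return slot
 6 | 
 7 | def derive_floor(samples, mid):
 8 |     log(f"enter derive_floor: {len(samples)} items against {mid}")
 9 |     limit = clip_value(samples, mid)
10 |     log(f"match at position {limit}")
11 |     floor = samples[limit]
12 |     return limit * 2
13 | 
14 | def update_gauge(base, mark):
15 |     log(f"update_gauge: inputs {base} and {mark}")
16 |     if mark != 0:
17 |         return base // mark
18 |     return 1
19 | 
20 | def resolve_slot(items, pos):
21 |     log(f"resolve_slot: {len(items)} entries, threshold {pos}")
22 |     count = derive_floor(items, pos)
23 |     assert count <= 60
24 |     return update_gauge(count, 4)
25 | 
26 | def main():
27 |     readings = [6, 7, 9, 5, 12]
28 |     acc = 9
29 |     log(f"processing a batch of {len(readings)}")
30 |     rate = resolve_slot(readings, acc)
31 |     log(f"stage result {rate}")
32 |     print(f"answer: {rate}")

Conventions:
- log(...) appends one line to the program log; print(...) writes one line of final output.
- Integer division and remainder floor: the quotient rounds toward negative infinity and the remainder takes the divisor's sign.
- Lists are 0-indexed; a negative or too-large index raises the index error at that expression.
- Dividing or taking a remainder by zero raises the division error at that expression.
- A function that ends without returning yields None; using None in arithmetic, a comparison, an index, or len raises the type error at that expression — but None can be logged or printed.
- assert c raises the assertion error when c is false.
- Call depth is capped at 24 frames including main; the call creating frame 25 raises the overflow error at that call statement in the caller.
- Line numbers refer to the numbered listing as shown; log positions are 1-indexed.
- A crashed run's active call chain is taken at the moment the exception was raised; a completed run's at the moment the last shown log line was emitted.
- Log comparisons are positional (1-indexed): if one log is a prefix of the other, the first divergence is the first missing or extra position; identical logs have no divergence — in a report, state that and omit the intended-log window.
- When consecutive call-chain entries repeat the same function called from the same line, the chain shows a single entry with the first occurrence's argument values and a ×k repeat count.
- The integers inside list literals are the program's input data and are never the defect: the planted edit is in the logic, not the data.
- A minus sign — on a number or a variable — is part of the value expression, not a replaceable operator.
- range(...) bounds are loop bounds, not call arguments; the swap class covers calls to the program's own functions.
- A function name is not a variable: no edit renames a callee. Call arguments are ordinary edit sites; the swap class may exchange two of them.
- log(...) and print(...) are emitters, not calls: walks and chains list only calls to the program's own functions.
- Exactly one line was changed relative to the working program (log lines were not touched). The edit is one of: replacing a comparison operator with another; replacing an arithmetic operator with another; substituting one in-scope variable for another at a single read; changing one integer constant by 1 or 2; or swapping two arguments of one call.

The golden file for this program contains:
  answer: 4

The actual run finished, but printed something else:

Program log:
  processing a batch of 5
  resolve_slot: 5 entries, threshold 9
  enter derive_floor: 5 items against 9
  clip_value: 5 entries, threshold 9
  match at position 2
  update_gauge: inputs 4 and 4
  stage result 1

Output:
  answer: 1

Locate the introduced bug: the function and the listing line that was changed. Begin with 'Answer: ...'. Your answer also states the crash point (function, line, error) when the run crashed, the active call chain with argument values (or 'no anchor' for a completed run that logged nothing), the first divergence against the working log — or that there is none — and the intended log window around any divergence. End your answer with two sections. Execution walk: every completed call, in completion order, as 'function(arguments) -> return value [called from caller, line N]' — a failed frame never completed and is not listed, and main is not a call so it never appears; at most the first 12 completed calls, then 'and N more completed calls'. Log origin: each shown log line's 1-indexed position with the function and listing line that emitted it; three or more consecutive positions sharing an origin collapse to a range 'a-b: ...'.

Answer: the defect is in derive_floor at line 12.
Core observation: Everything matches until log position 6, which reads 'update_gauge: inputs 4 and 4' in place of 'update_gauge: inputs 18 and 4'.
Call chain: main.
First divergence: position 6 — shown 'update_gauge: inputs 4 and 4', intended 'update_gauge: inputs 18 and 4'.
Intended log window:
  4: clip_value: 5 entries, threshold 9
  5: match at position 2
  6: update_gauge: inputs 18 and 4
  7: stage result 4
Execution walk:
  clip_value([6, 7, 9, 5, 12], 9) -> 2  [called from derive_floor, line 9]
  derive_floor([6, 7, 9, 5, 12], 9) -> 4  [called from resolve_slot, line 22]
  update_gauge(4, 4) -> 1  [called from resolve_slot, line 24]
  resolve_slot([6, 7, 9, 5, 12], 9) -> 1  [called from main, line 30]
Origin of each log line:
  1: from main, line 29
  2: from resolve_slot, line 21
  3: from derive_floor, line 8
  4: from clip_value, line 2
  5: from derive_floor, line 10
  6: from update_gauge, line 15
  7: from main, line 31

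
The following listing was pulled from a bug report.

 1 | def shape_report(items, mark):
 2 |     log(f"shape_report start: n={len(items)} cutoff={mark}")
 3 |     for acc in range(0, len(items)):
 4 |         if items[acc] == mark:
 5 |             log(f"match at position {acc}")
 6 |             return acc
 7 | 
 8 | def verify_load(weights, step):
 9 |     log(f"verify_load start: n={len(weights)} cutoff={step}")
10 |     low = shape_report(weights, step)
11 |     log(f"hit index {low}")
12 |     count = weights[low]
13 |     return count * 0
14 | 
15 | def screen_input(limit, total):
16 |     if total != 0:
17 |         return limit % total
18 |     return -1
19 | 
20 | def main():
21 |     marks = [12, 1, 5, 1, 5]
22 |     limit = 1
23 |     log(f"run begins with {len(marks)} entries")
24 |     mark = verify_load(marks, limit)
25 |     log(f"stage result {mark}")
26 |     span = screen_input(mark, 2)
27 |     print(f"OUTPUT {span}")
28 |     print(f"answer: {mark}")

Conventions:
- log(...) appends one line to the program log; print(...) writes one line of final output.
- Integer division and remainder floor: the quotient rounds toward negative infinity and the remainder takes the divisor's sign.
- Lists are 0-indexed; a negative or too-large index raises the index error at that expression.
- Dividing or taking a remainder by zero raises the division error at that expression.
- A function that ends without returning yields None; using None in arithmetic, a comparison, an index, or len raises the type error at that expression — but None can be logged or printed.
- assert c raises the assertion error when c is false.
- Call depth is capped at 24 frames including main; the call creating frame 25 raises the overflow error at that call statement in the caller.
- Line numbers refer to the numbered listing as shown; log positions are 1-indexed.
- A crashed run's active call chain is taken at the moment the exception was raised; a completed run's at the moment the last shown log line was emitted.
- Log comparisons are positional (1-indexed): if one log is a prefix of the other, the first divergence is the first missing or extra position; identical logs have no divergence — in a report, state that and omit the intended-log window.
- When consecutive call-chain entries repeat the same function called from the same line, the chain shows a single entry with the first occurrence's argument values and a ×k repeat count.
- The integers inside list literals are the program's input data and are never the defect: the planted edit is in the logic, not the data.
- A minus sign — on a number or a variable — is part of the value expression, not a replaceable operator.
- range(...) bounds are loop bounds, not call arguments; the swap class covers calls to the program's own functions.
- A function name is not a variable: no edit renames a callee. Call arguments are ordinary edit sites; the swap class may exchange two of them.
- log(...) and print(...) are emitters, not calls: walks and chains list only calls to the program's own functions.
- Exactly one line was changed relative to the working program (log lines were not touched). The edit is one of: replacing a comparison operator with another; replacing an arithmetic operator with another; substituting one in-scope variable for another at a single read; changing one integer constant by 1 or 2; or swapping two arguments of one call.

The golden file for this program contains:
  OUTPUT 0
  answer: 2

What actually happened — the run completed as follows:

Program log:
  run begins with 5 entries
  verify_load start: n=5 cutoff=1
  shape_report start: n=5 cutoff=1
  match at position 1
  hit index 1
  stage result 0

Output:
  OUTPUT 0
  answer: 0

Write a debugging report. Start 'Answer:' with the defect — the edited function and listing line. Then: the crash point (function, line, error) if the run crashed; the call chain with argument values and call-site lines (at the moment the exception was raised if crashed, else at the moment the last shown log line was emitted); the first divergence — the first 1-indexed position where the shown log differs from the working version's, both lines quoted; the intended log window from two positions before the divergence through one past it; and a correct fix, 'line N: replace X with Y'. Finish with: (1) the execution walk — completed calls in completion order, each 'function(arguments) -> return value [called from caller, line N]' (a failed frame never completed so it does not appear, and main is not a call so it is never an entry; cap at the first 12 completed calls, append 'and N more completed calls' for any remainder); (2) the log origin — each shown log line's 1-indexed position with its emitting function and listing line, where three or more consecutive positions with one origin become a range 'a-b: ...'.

Answer: the defect is in verify_load at line 13.
The tell: The earliest visible damage is log position 6 — 'stage result 0' rather than the intended 'stage result 2'.
Call chain: main.
First divergence: at position 6 the run shows 'stage result 0' where the working version logs 'stage result 2'.
Intended log window:
  4: match at position 1
  5: hit index 1
  6: stage result 2
Execution walk:
  shape_report([12, 1, 5, 1, 5], 1) -> 1  [called from verify_load, line 10]
  verify_load([12, 1, 5, 1, 5], 1) -> 0  [called from main, line 24]
  screen_input(0, 2) -> 0  [called from main, line 26]
Origin of each log line:
  1: emitted by main (line 23)
  2: emitted by verify_load (line 9)
  3: emitted by shape_report (line 2)
  4: emitted by shape_report (line 5)
  5: emitted by verify_load (line 11)
  6: emitted by main (line 25)
A correct fix: line 13: replace `0` with `2`.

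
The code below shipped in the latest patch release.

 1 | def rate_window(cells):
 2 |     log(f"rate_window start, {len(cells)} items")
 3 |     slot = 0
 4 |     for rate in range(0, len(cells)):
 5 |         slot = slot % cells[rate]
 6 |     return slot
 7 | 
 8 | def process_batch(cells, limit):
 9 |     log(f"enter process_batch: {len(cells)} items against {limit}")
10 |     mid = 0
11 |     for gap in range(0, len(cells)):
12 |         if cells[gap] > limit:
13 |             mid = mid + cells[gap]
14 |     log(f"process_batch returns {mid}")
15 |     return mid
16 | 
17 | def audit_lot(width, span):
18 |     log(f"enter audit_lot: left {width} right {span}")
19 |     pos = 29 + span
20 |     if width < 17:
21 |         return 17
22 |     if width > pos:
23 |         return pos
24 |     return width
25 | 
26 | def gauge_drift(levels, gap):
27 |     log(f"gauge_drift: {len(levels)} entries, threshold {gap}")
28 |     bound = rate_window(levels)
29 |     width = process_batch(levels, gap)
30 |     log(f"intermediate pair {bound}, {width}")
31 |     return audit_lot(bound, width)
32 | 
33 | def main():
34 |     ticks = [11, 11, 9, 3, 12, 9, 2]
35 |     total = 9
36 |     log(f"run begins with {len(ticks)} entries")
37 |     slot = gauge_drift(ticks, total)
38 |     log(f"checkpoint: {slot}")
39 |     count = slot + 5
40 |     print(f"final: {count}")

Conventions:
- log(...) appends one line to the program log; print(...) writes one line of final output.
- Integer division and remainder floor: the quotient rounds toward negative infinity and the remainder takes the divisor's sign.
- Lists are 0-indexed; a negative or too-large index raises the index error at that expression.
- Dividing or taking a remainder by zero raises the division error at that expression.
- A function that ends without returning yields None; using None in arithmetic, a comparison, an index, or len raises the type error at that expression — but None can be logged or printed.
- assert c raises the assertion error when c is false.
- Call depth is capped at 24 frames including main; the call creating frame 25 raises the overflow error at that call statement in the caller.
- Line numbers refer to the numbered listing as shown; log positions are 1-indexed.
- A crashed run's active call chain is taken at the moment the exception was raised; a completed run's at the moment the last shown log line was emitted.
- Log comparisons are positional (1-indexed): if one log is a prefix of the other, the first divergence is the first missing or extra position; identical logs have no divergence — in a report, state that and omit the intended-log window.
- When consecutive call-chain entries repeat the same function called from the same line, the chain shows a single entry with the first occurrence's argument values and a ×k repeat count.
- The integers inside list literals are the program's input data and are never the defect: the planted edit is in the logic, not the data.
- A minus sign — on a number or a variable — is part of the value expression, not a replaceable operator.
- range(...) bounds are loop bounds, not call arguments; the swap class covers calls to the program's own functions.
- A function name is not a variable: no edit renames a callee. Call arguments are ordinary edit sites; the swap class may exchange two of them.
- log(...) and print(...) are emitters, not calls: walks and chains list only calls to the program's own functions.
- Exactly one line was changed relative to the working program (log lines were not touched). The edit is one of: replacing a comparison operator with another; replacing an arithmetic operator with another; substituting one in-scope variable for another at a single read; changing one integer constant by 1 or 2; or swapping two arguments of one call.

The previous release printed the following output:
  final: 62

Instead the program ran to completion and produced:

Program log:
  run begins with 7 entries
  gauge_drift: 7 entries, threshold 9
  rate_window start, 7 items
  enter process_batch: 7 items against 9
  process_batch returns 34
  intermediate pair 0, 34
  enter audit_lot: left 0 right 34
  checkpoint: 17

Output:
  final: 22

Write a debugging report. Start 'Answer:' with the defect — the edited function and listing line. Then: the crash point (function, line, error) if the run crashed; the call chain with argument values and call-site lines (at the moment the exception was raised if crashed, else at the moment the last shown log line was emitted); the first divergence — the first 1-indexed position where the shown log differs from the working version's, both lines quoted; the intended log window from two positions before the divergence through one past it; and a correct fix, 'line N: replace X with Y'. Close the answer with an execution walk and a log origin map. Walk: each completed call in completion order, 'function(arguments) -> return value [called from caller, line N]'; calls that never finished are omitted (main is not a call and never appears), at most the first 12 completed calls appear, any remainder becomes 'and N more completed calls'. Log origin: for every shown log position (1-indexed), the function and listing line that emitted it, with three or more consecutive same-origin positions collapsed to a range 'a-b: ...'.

Answer: the defect is in rate_window at line 5.
Core observation: The log first diverges at position 6: the faulty run prints 'intermediate pair 0, 34' where the working version prints 'intermediate pair 57, 34'.
Call chain: main.
First divergence: position 6 — shown 'intermediate pair 0, 34', intended 'intermediate pair 57, 34'.
Intended log window:
  4: enter process_batch: 7 items against 9
  5: process_batch returns 34
  6: intermediate pair 57, 34
  7: enter audit_lot: left 57 right 34
Execution walk:
  rate_window([11, 11, 9, 3, 12, 9, 2]) -> 0  [called from gauge_drift, line 28]
  process_batch([11, 11, 9, 3, 12, 9, 2], 9) -> 34  [called from gauge_drift, line 29]
  audit_lot(0, 34) -> 17  [called from gauge_drift, line 31]
  gauge_drift([11, 11, 9, 3, 12, 9, 2], 9) -> 17  [called from main, line 37]
Log origins:
  1: emitted by main (line 36)
  2: emitted by gauge_drift (line 27)
  3: emitted by rate_window (line 2)
  4: emitted by process_batch (line 9)
  5: emitted by process_batch (line 14)
  6: emitted by gauge_drift (line 30)
  7: emitted by audit_lot (line 18)
  8: emitted by main (line 38)
A correct fix: line 5: replace `%` with `+`.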